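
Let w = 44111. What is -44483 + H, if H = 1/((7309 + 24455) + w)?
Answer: -3375147624/75875 ≈ -44483.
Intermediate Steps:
H = 1/75875 (H = 1/((7309 + 24455) + 44111) = 1/(31764 + 44111) = 1/75875 ≈ 1.3180e-5)
-44483 + H = -44483 + 1/75875 = -3375147624/75875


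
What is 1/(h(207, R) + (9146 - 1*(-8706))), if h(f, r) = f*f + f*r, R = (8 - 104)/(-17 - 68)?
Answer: 85/5179457 ≈ 1.6411e-5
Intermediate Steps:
R = 96/85 (R = -96/(-85) = -96*(-1/85) = 96/85 ≈ 1.1294)
h(f, r) = f² + f*r
1/(h(207, R) + (9146 - 1*(-8706))) = 1/(207*(207 + 96/85) + (9146 - 1*(-8706))) = 1/(207*(17691/85) + (9146 + 8706)) = 1/(3662037/85 + 17852) = 1/(5179457/85) = 85/5179457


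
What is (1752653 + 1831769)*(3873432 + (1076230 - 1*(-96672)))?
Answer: 18088190608948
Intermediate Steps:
(1752653 + 1831769)*(3873432 + (1076230 - 1*(-96672))) = 3584422*(3873432 + (1076230 + 96672)) = 3584422*(3873432 + 1172902) = 3584422*5046334 = 18088190608948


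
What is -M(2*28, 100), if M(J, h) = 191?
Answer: -191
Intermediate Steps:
-M(2*28, 100) = -1*191 = -191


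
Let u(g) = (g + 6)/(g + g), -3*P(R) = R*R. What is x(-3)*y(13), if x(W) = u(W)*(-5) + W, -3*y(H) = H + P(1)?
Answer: 19/9 ≈ 2.1111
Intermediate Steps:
P(R) = -R²/3 (P(R) = -R*R/3 = -R²/3)
u(g) = (6 + g)/(2*g) (u(g) = (6 + g)/((2*g)) = (6 + g)*(1/(2*g)) = (6 + g)/(2*g))
y(H) = ⅑ - H/3 (y(H) = -(H - ⅓*1²)/3 = -(H - ⅓*1)/3 = -(H - ⅓)/3 = -(-⅓ + H)/3 = ⅑ - H/3)
x(W) = W - 5*(6 + W)/(2*W) (x(W) = ((6 + W)/(2*W))*(-5) + W = -5*(6 + W)/(2*W) + W = W - 5*(6 + W)/(2*W))
x(-3)*y(13) = (-5/2 - 3 - 15/(-3))*(⅑ - ⅓*13) = (-5/2 - 3 - 15*(-⅓))*(⅑ - 13/3) = (-5/2 - 3 + 5)*(-38/9) = -½*(-38/9) = 19/9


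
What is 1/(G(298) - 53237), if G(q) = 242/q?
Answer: -149/7932192 ≈ -1.8784e-5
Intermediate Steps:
1/(G(298) - 53237) = 1/(242/298 - 53237) = 1/(242*(1/298) - 53237) = 1/(121/149 - 53237) = 1/(-7932192/149) = -149/7932192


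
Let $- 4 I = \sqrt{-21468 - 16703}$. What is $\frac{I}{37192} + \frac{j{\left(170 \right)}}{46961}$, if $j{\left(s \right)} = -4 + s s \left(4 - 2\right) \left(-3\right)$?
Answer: $- \frac{173404}{46961} - \frac{7 i \sqrt{779}}{148768} \approx -3.6925 - 0.0013133 i$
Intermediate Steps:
$I = - \frac{7 i \sqrt{779}}{4}$ ($I = - \frac{\sqrt{-21468 - 16703}}{4} = - \frac{\sqrt{-38171}}{4} = - \frac{7 i \sqrt{779}}{4} \approx - 48.844 i$)
$j{\left(s \right)} = -4 - 6 s^{2}$ ($j{\left(s \right)} = -4 + s^{2} \cdot 2 \left(-3\right) = -4 + s^{2} \left(-6\right) = -4 - 6 s^{2}$)
$\frac{I}{37192} + \frac{j{\left(170 \right)}}{46961} = \frac{\left(- \frac{7}{4}\right) i \sqrt{779}}{37192} + \frac{-4 - 6 \cdot 170^{2}}{46961} = - \frac{7 i \sqrt{779}}{4} \cdot \frac{1}{37192} + \left(-4 - 173400\right) \frac{1}{46961} = - \frac{7 i \sqrt{779}}{148768} + \left(-4 - 173400\right) \frac{1}{46961} = - \frac{7 i \sqrt{779}}{148768} - \frac{173404}{46961} = - \frac{173404}{46961} - \frac{7 i \sqrt{779}}{148768}$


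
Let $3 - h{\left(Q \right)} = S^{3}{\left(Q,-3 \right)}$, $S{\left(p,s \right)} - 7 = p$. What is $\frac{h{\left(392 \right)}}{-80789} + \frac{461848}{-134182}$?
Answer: $\frac{4243044441800}{5420214799} \approx 782.82$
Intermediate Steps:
$S{\left(p,s \right)} = 7 + p$
$h{\left(Q \right)} = 3 - \left(7 + Q\right)^{3}$
$\frac{h{\left(392 \right)}}{-80789} + \frac{461848}{-134182} = \frac{3 - \left(7 + 392\right)^{3}}{-80789} + \frac{461848}{-134182} = \left(3 - 399^{3}\right) \left(- \frac{1}{80789}\right) + 461848 \left(- \frac{1}{134182}\right) = \left(3 - 63521199\right) \left(- \frac{1}{80789}\right) - \frac{230924}{67091} = \left(-63521196\right) \left(- \frac{1}{80789}\right) - \frac{230924}{67091} = \frac{63521196}{80789} - \frac{230924}{67091} = \frac{4243044441800}{5420214799}$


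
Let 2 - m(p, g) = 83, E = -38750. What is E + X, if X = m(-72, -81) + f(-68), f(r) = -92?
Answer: -38923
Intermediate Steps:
m(p, g) = -81 (m(p, g) = 2 - 1*83 = 2 - 83 = -81)
X = -173 (X = -81 - 92 = -173)
E + X = -38750 - 173 = -38923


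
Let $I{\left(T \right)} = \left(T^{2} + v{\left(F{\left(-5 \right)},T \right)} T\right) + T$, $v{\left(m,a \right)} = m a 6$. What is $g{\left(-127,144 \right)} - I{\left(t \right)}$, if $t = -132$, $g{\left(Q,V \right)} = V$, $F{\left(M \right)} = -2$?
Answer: $191940$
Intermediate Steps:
$v{\left(m,a \right)} = 6 a m$ ($v{\left(m,a \right)} = a m 6 = 6 a m$)
$I{\left(T \right)} = T - 11 T^{2}$ ($I{\left(T \right)} = \left(T^{2} + 6 T \left(-2\right) T\right) + T = \left(T^{2} + - 12 T T\right) + T = \left(T^{2} - 12 T^{2}\right) + T = - 11 T^{2} + T = T - 11 T^{2}$)
$g{\left(-127,144 \right)} - I{\left(t \right)} = 144 - - 132 \left(1 - -1452\right) = 144 - - 132 \left(1 + 1452\right) = 144 - \left(-132\right) 1453 = 144 - -191796 = 144 + 191796 = 191940$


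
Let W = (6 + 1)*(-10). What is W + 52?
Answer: -18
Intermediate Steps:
W = -70 (W = 7*(-10) = -70)
W + 52 = -70 + 52 = -18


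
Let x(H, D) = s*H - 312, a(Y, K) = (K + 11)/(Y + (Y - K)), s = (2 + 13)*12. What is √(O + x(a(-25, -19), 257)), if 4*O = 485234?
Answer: √465289106/62 ≈ 347.91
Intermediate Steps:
O = 242617/2 (O = (¼)*485234 = 242617/2 ≈ 1.2131e+5)
s = 180 (s = 15*12 = 180)
a(Y, K) = (11 + K)/(-K + 2*Y)
x(H, D) = -312 + 180*H (x(H, D) = 180*H - 312 = -312 + 180*H)
√(O + x(a(-25, -19), 257)) = √(242617/2 + (-312 + 180*((-11 - 1*(-19))/(-19 - 2*(-25))))) = √(242617/2 + (-312 + 180*((-11 + 19)/(-19 + 50)))) = √(242617/2 + (-312 + 180*(8/31))) = √(242617/2 + (-312 + 1440/31)) = √(242617/2 - 8232/31) = √(7504663/62) = √465289106/62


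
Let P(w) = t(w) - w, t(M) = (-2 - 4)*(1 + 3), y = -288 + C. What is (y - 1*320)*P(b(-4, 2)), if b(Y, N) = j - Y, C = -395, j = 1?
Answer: 29087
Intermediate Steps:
b(Y, N) = 1 - Y
y = -683 (y = -288 - 395 = -683)
t(M) = -24 (t(M) = -6*4 = -24)
P(w) = -24 - w
(y - 1*320)*P(b(-4, 2)) = (-683 - 1*320)*(-24 - (1 - 1*(-4))) = (-683 - 320)*(-24 - (1 + 4)) = -1003*(-24 - 1*5) = -1003*(-24 - 5) = -1003*(-29) = 29087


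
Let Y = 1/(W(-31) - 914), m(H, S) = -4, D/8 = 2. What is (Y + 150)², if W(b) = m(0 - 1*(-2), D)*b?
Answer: 14042013001/624100 ≈ 22500.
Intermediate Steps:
D = 16 (D = 8*2 = 16)
W(b) = -4*b
Y = -1/790 (Y = 1/(-4*(-31) - 914) = 1/(124 - 914) = 1/(-790) = -1/790 ≈ -0.0012658)
(Y + 150)² = (-1/790 + 150)² = (118499/790)² = 14042013001/624100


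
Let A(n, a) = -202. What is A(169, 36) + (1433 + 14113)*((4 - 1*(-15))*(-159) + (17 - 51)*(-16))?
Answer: -38507644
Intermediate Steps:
A(169, 36) + (1433 + 14113)*((4 - 1*(-15))*(-159) + (17 - 51)*(-16)) = -202 + (1433 + 14113)*((4 - 1*(-15))*(-159) + (17 - 51)*(-16)) = -202 + 15546*((4 + 15)*(-159) - 34*(-16)) = -202 + 15546*(19*(-159) + 544) = -202 + 15546*(-3021 + 544) = -202 + 15546*(-2477) = -202 - 38507442 = -38507644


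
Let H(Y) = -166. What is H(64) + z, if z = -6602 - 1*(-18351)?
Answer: 11583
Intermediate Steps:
z = 11749 (z = -6602 + 18351 = 11749)
H(64) + z = -166 + 11749 = 11583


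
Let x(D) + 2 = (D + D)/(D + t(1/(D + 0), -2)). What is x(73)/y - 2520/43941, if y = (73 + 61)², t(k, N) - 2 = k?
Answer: -41299516629/720098194616 ≈ -0.057353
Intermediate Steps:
t(k, N) = 2 + k
x(D) = -2 + 2*D/(2 + D + 1/D) (x(D) = -2 + (D + D)/(D + (2 + 1/(D + 0))) = -2 + (2*D)/(D + (2 + 1/D)) = -2 + (2*D)/(2 + D + 1/D) = -2 + 2*D/(2 + D + 1/D))
y = 17956 (y = 134² = 17956)
x(73)/y - 2520/43941 = (2*(-1 - 2*73)/(1 + 73² + 2*73))/17956 - 2520/43941 = (2*(-1 - 146)/(1 + 5329 + 146))*(1/17956) - 2520*1/43941 = (2*(-147)/5476)*(1/17956) - 840/14647 = (2*(1/5476)*(-147))*(1/17956) - 840/14647 = -147/2738*1/17956 - 840/14647 = -147/49163528 - 840/14647 = -41299516629/720098194616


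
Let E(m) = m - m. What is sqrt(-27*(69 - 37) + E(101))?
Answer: 12*I*sqrt(6) ≈ 29.394*I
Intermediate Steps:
E(m) = 0
sqrt(-27*(69 - 37) + E(101)) = sqrt(-27*(69 - 37) + 0) = sqrt(-27*32 + 0) = sqrt(-864 + 0) = sqrt(-864) = 12*I*sqrt(6)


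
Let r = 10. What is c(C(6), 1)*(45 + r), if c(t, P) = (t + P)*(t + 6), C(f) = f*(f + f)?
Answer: 313170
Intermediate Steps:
C(f) = 2*f**2 (C(f) = f*(2*f) = 2*f**2)
c(t, P) = (6 + t)*(P + t) (c(t, P) = (P + t)*(6 + t) = (6 + t)*(P + t))
c(C(6), 1)*(45 + r) = ((2*6**2)**2 + 6*1 + 6*(2*6**2) + 1*(2*6**2))*(45 + 10) = ((2*36)**2 + 6 + 6*(2*36) + 1*(2*36))*55 = (72**2 + 6 + 6*72 + 1*72)*55 = (5184 + 6 + 432 + 72)*55 = 5694*55 = 313170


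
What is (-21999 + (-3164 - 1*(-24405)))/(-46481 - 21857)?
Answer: 379/34169 ≈ 0.011092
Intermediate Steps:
(-21999 + (-3164 - 1*(-24405)))/(-46481 - 21857) = (-21999 + (-3164 + 24405))/(-68338) = (-21999 + 21241)*(-1/68338) = -758*(-1/68338) = 379/34169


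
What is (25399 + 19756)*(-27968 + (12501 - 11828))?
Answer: -1232505725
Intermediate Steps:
(25399 + 19756)*(-27968 + (12501 - 11828)) = 45155*(-27968 + 673) = 45155*(-27295) = -1232505725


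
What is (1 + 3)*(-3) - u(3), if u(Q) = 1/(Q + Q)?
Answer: -73/6 ≈ -12.167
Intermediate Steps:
u(Q) = 1/(2*Q)
(1 + 3)*(-3) - u(3) = (1 + 3)*(-3) - 1/(2*3) = 4*(-3) - 1/(2*3) = -12 - 1*1/6 = -12 - 1/6 = -73/6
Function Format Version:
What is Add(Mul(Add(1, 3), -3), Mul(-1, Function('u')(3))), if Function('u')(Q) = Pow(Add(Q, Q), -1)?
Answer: Rational(-73, 6) ≈ -12.167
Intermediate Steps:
Function('u')(Q) = Mul(Rational(1, 2), Pow(Q, -1)) (Function('u')(Q) = Pow(Mul(2, Q), -1) = Mul(Rational(1, 2), Pow(Q, -1)))
Add(Mul(Add(1, 3), -3), Mul(-1, Function('u')(3))) = Add(Mul(Add(1, 3), -3), Mul(-1, Mul(Rational(1, 2), Pow(3, -1)))) = Add(Mul(4, -3), Mul(-1, Mul(Rational(1, 2), Rational(1, 3)))) = Add(-12, Mul(-1, Rational(1, 6))) = Add(-12, Rational(-1, 6)) = Rational(-73, 6)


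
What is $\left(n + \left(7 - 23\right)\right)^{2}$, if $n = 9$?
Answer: $49$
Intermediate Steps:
$\left(n + \left(7 - 23\right)\right)^{2} = \left(9 + \left(7 - 23\right)\right)^{2} = \left(9 - 16\right)^{2} = \left(-7\right)^{2} = 49$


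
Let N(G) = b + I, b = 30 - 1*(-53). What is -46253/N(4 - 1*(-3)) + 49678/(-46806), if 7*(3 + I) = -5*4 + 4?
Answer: -7590725129/12731232 ≈ -596.23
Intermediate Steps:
I = -37/7 (I = -3 + (-5*4 + 4)/7 = -3 + (-20 + 4)/7 = -3 + (⅐)*(-16) = -3 - 16/7 = -37/7 ≈ -5.2857)
b = 83 (b = 30 + 53 = 83)
N(G) = 544/7 (N(G) = 83 - 37/7 = 544/7)
-46253/N(4 - 1*(-3)) + 49678/(-46806) = -46253/544/7 + 49678/(-46806) = -46253*7/544 + 49678*(-1/46806) = -323771/544 - 24839/23403 = -7590725129/12731232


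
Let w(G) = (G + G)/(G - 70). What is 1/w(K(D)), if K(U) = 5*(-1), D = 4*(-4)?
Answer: 15/2 ≈ 7.5000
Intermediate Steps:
D = -16
K(U) = -5
w(G) = 2*G/(-70 + G) (w(G) = (2*G)/(-70 + G) = 2*G/(-70 + G))
1/w(K(D)) = 1/(2*(-5)/(-70 - 5)) = 1/(2*(-5)/(-75)) = 1/(2*(-5)*(-1/75)) = 1/(2/15) = 15/2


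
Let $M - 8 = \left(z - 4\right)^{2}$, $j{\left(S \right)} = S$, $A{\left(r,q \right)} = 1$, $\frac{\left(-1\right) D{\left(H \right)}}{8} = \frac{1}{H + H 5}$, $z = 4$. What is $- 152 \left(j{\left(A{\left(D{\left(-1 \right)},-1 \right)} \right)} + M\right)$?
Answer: $-1368$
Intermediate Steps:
$D{\left(H \right)} = - \frac{4}{3 H}$ ($D{\left(H \right)} = - \frac{8}{H + H 5} = - \frac{8}{H + 5 H} = - \frac{8}{6 H} = - 8 \frac{1}{6 H} = - \frac{4}{3 H}$)
$M = 8$ ($M = 8 + \left(4 - 4\right)^{2} = 8 + 0^{2} = 8 + 0 = 8$)
$- 152 \left(j{\left(A{\left(D{\left(-1 \right)},-1 \right)} \right)} + M\right) = - 152 \left(1 + 8\right) = \left(-152\right) 9 = -1368$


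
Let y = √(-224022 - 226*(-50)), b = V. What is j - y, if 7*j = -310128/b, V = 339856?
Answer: -2769/21241 - I*√212722 ≈ -0.13036 - 461.22*I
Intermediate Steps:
b = 339856
j = -2769/21241 (j = (-310128/339856)/7 = (-310128*1/339856)/7 = (⅐)*(-19383/21241) = -2769/21241 ≈ -0.13036)
y = I*√212722 (y = √(-224022 + 11300) = √(-212722) = I*√212722 ≈ 461.22*I)
j - y = -2769/21241 - I*√212722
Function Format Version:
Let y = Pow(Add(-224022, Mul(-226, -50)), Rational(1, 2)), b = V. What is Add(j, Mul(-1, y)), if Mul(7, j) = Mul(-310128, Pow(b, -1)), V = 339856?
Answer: Add(Rational(-2769, 21241), Mul(-1, I, Pow(212722, Rational(1, 2)))) ≈ Add(-0.13036, Mul(-461.22, I))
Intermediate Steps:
b = 339856
j = Rational(-2769, 21241) (j = Mul(Rational(1, 7), Mul(-310128, Pow(339856, -1))) = Mul(Rational(1, 7), Mul(-310128, Rational(1, 339856))) = Mul(Rational(1, 7), Rational(-19383, 21241)) = Rational(-2769, 21241) ≈ -0.13036)
y = Mul(I, Pow(212722, Rational(1, 2))) (y = Pow(Add(-224022, 11300), Rational(1, 2)) = Pow(-212722, Rational(1, 2)) = Mul(I, Pow(212722, Rational(1, 2))) ≈ Mul(461.22, I))
Add(j, Mul(-1, y)) = Add(Rational(-2769, 21241), Mul(-1, Mul(I, Pow(212722, Rational(1, 2))))) = Add(Rational(-2769, 21241), Mul(-1, I, Pow(212722, Rational(1, 2))))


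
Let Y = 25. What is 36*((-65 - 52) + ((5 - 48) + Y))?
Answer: -4860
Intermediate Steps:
36*((-65 - 52) + ((5 - 48) + Y)) = 36*((-65 - 52) + ((5 - 48) + 25)) = 36*(-117 + (-43 + 25)) = 36*(-117 - 18) = 36*(-135) = -4860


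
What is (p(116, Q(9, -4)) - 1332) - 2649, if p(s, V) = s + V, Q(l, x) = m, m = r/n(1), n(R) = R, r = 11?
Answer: -3854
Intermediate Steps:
m = 11 (m = 11/1 = 11*1 = 11)
Q(l, x) = 11
p(s, V) = V + s
(p(116, Q(9, -4)) - 1332) - 2649 = ((11 + 116) - 1332) - 2649 = (127 - 1332) - 2649 = -1205 - 2649 = -3854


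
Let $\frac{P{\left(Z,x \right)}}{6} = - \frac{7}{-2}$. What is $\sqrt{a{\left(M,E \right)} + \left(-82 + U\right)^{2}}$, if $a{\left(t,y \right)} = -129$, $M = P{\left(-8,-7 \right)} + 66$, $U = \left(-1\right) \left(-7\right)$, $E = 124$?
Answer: $2 \sqrt{1374} \approx 74.135$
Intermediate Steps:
$P{\left(Z,x \right)} = 21$ ($P{\left(Z,x \right)} = 6 \left(- \frac{7}{-2}\right) = 6 \left(\left(-7\right) \left(- \frac{1}{2}\right)\right) = 6 \cdot \frac{7}{2} = 21$)
$U = 7$
$M = 87$ ($M = 21 + 66 = 87$)
$\sqrt{a{\left(M,E \right)} + \left(-82 + U\right)^{2}} = \sqrt{-129 + \left(-82 + 7\right)^{2}} = \sqrt{-129 + \left(-75\right)^{2}} = \sqrt{-129 + 5625} = \sqrt{5496} = 2 \sqrt{1374}$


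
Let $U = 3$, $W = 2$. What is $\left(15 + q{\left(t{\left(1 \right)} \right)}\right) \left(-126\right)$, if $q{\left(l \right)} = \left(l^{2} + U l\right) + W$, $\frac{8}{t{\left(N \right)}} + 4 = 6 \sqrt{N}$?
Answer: $-5670$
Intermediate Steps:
$t{\left(N \right)} = \frac{8}{-4 + 6 \sqrt{N}}$
$q{\left(l \right)} = 2 + l^{2} + 3 l$ ($q{\left(l \right)} = \left(l^{2} + 3 l\right) + 2 = 2 + l^{2} + 3 l$)
$\left(15 + q{\left(t{\left(1 \right)} \right)}\right) \left(-126\right) = \left(15 + \left(2 + \left(\frac{4}{-2 + 3 \sqrt{1}}\right)^{2} + 3 \frac{4}{-2 + 3 \sqrt{1}}\right)\right) \left(-126\right) = \left(15 + \left(2 + \left(\frac{4}{-2 + 3 \cdot 1}\right)^{2} + 3 \frac{4}{-2 + 3 \cdot 1}\right)\right) \left(-126\right) = \left(15 + \left(2 + \left(\frac{4}{-2 + 3}\right)^{2} + 3 \frac{4}{-2 + 3}\right)\right) \left(-126\right) = \left(15 + \left(2 + \left(\frac{4}{1}\right)^{2} + 3 \cdot \frac{4}{1}\right)\right) \left(-126\right) = \left(15 + \left(2 + \left(4 \cdot 1\right)^{2} + 3 \cdot 4 \cdot 1\right)\right) \left(-126\right) = \left(15 + \left(2 + 4^{2} + 3 \cdot 4\right)\right) \left(-126\right) = \left(15 + \left(2 + 16 + 12\right)\right) \left(-126\right) = \left(15 + 30\right) \left(-126\right) = 45 \left(-126\right) = -5670$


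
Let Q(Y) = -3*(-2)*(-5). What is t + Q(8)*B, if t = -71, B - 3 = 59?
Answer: -1931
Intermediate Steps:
B = 62 (B = 3 + 59 = 62)
Q(Y) = -30 (Q(Y) = 6*(-5) = -30)
t + Q(8)*B = -71 - 30*62 = -71 - 1860 = -1931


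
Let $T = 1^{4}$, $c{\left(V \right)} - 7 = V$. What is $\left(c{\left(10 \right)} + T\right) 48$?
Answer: $864$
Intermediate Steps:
$c{\left(V \right)} = 7 + V$
$T = 1$
$\left(c{\left(10 \right)} + T\right) 48 = \left(\left(7 + 10\right) + 1\right) 48 = \left(17 + 1\right) 48 = 18 \cdot 48 = 864$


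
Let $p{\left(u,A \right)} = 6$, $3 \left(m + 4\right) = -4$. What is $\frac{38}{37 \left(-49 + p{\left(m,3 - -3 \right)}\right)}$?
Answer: $- \frac{38}{1591} \approx -0.023884$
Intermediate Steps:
$m = - \frac{16}{3}$ ($m = -4 + \frac{1}{3} \left(-4\right) = -4 - \frac{4}{3} = - \frac{16}{3} \approx -5.3333$)
$\frac{38}{37 \left(-49 + p{\left(m,3 - -3 \right)}\right)} = \frac{38}{37 \left(-49 + 6\right)} = \frac{38}{37 \left(-43\right)} = \frac{38}{-1591} = 38 \left(- \frac{1}{1591}\right) = - \frac{38}{1591}$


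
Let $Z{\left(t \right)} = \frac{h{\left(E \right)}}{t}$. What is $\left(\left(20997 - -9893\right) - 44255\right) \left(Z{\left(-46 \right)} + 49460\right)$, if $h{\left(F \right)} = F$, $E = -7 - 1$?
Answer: $- \frac{15203810160}{23} \approx -6.6104 \cdot 10^{8}$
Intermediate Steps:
$E = -8$
$Z{\left(t \right)} = - \frac{8}{t}$
$\left(\left(20997 - -9893\right) - 44255\right) \left(Z{\left(-46 \right)} + 49460\right) = \left(\left(20997 - -9893\right) - 44255\right) \left(- \frac{8}{-46} + 49460\right) = \left(\left(20997 + 9893\right) - 44255\right) \left(\left(-8\right) \left(- \frac{1}{46}\right) + 49460\right) = \left(30890 - 44255\right) \left(\frac{4}{23} + 49460\right) = \left(-13365\right) \frac{1137584}{23} = - \frac{15203810160}{23}$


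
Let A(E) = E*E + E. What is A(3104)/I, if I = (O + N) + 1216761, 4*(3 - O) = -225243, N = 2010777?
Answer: 12850560/4378469 ≈ 2.9349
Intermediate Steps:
O = 225255/4 (O = 3 - 1/4*(-225243) = 3 + 225243/4 = 225255/4 ≈ 56314.)
A(E) = E + E**2 (A(E) = E**2 + E = E + E**2)
I = 13135407/4 (I = (225255/4 + 2010777) + 1216761 = 8268363/4 + 1216761 = 13135407/4 ≈ 3.2839e+6)
A(3104)/I = (3104*(1 + 3104))/(13135407/4) = (3104*3105)*(4/13135407) = 9637920*(4/13135407) = 12850560/4378469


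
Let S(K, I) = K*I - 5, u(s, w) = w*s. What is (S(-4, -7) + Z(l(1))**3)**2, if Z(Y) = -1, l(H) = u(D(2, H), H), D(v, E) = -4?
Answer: 484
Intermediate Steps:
u(s, w) = s*w
S(K, I) = -5 + I*K (S(K, I) = I*K - 5 = -5 + I*K)
l(H) = -4*H
(S(-4, -7) + Z(l(1))**3)**2 = ((-5 - 7*(-4)) + (-1)**3)**2 = ((-5 + 28) - 1)**2 = (23 - 1)**2 = 22**2 = 484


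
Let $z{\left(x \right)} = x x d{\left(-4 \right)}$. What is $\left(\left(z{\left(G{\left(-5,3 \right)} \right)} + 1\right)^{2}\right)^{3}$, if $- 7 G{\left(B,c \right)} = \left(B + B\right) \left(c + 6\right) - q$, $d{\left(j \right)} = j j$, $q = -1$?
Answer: $\frac{4153433389309060219875778890625}{13841287201} \approx 3.0008 \cdot 10^{20}$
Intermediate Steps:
$d{\left(j \right)} = j^{2}$
$G{\left(B,c \right)} = - \frac{1}{7} - \frac{2 B \left(6 + c\right)}{7}$ ($G{\left(B,c \right)} = - \frac{\left(B + B\right) \left(c + 6\right) - -1}{7} = - \frac{2 B \left(6 + c\right) + 1}{7} = - \frac{1 + 2 B \left(6 + c\right)}{7} = - \frac{1}{7} - \frac{2 B \left(6 + c\right)}{7}$)
$z{\left(x \right)} = 16 x^{2}$ ($z{\left(x \right)} = x x \left(-4\right)^{2} = x^{2} \cdot 16 = 16 x^{2}$)
$\left(\left(z{\left(G{\left(-5,3 \right)} \right)} + 1\right)^{2}\right)^{3} = \left(\left(16 \left(- \frac{1}{7} - - \frac{60}{7} - \left(- \frac{10}{7}\right) 3\right)^{2} + 1\right)^{2}\right)^{3} = \left(\left(16 \left(- \frac{1}{7} + \frac{60}{7} + \frac{30}{7}\right)^{2} + 1\right)^{2}\right)^{3} = \left(\left(16 \left(\frac{89}{7}\right)^{2} + 1\right)^{2}\right)^{3} = \left(\left(16 \cdot \frac{7921}{49} + 1\right)^{2}\right)^{3} = \left(\left(\frac{126736}{49} + 1\right)^{2}\right)^{3} = \left(\left(\frac{126785}{49}\right)^{2}\right)^{3} = \left(\frac{16074436225}{2401}\right)^{3} = \frac{4153433389309060219875778890625}{13841287201}$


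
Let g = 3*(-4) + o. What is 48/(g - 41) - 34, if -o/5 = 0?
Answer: -1850/53 ≈ -34.906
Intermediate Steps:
o = 0 (o = -5*0 = 0)
g = -12 (g = 3*(-4) + 0 = -12 + 0 = -12)
48/(g - 41) - 34 = 48/(-12 - 41) - 34 = 48/(-53) - 34 = -1/53*48 - 34 = -48/53 - 34 = -1850/53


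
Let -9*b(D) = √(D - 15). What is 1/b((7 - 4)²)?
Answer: 3*I*√6/2 ≈ 3.6742*I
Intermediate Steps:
b(D) = -√(-15 + D)/9 (b(D) = -√(D - 15)/9 = -√(-15 + D)/9)
1/b((7 - 4)²) = 1/(-√(-15 + (7 - 4)²)/9) = 1/(-√(-15 + 3²)/9) = 1/(-√(-15 + 9)/9) = 1/(-I*√6/9) = 3*I*√6/2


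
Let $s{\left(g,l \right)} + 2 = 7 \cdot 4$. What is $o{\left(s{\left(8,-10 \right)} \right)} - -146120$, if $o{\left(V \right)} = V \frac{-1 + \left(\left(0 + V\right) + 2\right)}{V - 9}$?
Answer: $\frac{2484742}{17} \approx 1.4616 \cdot 10^{5}$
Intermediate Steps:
$s{\left(g,l \right)} = 26$ ($s{\left(g,l \right)} = -2 + 7 \cdot 4 = -2 + 28 = 26$)
$o{\left(V \right)} = \frac{V \left(1 + V\right)}{-9 + V}$ ($o{\left(V \right)} = V \frac{-1 + \left(V + 2\right)}{-9 + V} = V \frac{-1 + \left(2 + V\right)}{-9 + V} = V \frac{1 + V}{-9 + V} = \frac{V \left(1 + V\right)}{-9 + V}$)
$o{\left(s{\left(8,-10 \right)} \right)} - -146120 = \frac{26 \left(1 + 26\right)}{-9 + 26} - -146120 = 26 \cdot \frac{1}{17} \cdot 27 + 146120 = \frac{702}{17} + 146120 = \frac{2484742}{17}$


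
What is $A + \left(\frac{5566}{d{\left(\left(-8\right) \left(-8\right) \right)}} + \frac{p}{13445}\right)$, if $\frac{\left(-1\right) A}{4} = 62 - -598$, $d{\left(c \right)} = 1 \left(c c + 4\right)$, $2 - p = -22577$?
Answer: $- \frac{14536127123}{5512450} \approx -2637.0$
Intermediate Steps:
$p = 22579$ ($p = 2 - -22577 = 2 + 22577 = 22579$)
$d{\left(c \right)} = 4 + c^{2}$ ($d{\left(c \right)} = 1 \left(c^{2} + 4\right) = 1 \left(4 + c^{2}\right) = 4 + c^{2}$)
$A = -2640$ ($A = - 4 \left(62 - -598\right) = - 4 \left(62 + 598\right) = \left(-4\right) 660 = -2640$)
$A + \left(\frac{5566}{d{\left(\left(-8\right) \left(-8\right) \right)}} + \frac{p}{13445}\right) = -2640 + \left(\frac{5566}{4 + \left(\left(-8\right) \left(-8\right)\right)^{2}} + \frac{22579}{13445}\right) = -2640 + \left(\frac{5566}{4 + 64^{2}} + 22579 \cdot \frac{1}{13445}\right) = -2640 + \left(\frac{5566}{4 + 4096} + \frac{22579}{13445}\right) = -2640 + \left(\frac{5566}{4100} + \frac{22579}{13445}\right) = -2640 + \left(5566 \cdot \frac{1}{4100} + \frac{22579}{13445}\right) = -2640 + \left(\frac{2783}{2050} + \frac{22579}{13445}\right) = -2640 + \frac{16740877}{5512450} = - \frac{14536127123}{5512450}$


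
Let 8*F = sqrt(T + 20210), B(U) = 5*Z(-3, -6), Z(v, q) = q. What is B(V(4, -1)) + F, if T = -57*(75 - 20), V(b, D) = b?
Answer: -30 + 5*sqrt(683)/8 ≈ -13.666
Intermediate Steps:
T = -3135 (T = -57*55 = -3135)
B(U) = -30 (B(U) = 5*(-6) = -30)
F = 5*sqrt(683)/8 (F = sqrt(-3135 + 20210)/8 = sqrt(17075)/8 = (5*sqrt(683))/8 = 5*sqrt(683)/8 ≈ 16.334)
B(V(4, -1)) + F = -30 + 5*sqrt(683)/8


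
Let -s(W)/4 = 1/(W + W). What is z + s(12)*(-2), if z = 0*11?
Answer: ⅓ ≈ 0.33333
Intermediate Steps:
s(W) = -2/W (s(W) = -4/(W + W) = -4*1/(2*W) = -2/W)
z = 0
z + s(12)*(-2) = 0 - 2/12*(-2) = 0 - 2*1/12*(-2) = 0 - ⅙*(-2) = 0 + ⅓ = ⅓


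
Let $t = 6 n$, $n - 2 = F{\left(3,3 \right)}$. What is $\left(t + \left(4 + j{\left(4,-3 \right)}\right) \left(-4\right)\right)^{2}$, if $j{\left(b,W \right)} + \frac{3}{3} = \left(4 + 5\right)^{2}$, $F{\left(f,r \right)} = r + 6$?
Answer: $72900$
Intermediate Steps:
$F{\left(f,r \right)} = 6 + r$
$j{\left(b,W \right)} = 80$ ($j{\left(b,W \right)} = -1 + \left(4 + 5\right)^{2} = -1 + 9^{2} = -1 + 81 = 80$)
$n = 11$ ($n = 2 + \left(6 + 3\right) = 2 + 9 = 11$)
$t = 66$ ($t = 6 \cdot 11 = 66$)
$\left(t + \left(4 + j{\left(4,-3 \right)}\right) \left(-4\right)\right)^{2} = \left(66 + \left(4 + 80\right) \left(-4\right)\right)^{2} = \left(66 + 84 \left(-4\right)\right)^{2} = \left(66 - 336\right)^{2} = \left(-270\right)^{2} = 72900$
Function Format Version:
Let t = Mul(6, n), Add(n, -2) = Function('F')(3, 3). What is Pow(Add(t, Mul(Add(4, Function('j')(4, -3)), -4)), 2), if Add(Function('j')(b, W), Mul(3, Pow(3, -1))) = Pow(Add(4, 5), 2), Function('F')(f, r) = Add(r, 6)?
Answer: 72900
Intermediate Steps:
Function('F')(f, r) = Add(6, r)
Function('j')(b, W) = 80 (Function('j')(b, W) = Add(-1, Pow(Add(4, 5), 2)) = Add(-1, Pow(9, 2)) = Add(-1, 81) = 80)
n = 11 (n = Add(2, Add(6, 3)) = Add(2, 9) = 11)
t = 66 (t = Mul(6, 11) = 66)
Pow(Add(t, Mul(Add(4, Function('j')(4, -3)), -4)), 2) = Pow(Add(66, Mul(Add(4, 80), -4)), 2) = Pow(Add(66, Mul(84, -4)), 2) = Pow(Add(66, -336), 2) = Pow(-270, 2) = 72900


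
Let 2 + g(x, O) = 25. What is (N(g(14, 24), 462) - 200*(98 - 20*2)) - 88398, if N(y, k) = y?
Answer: -99975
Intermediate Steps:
g(x, O) = 23 (g(x, O) = -2 + 25 = 23)
(N(g(14, 24), 462) - 200*(98 - 20*2)) - 88398 = (23 - 200*(98 - 20*2)) - 88398 = (23 - 200*(98 - 40)) - 88398 = (23 - 200*58) - 88398 = (23 - 11600) - 88398 = -11577 - 88398 = -99975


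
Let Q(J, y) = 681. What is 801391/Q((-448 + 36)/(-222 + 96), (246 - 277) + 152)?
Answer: 801391/681 ≈ 1176.8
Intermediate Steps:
801391/Q((-448 + 36)/(-222 + 96), (246 - 277) + 152) = 801391/681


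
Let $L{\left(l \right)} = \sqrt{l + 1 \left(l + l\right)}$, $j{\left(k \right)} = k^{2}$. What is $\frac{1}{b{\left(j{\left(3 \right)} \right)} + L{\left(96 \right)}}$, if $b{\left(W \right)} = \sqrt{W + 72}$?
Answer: $- \frac{1}{23} + \frac{4 \sqrt{2}}{69} \approx 0.038505$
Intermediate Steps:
$b{\left(W \right)} = \sqrt{72 + W}$
$L{\left(l \right)} = \sqrt{3} \sqrt{l}$ ($L{\left(l \right)} = \sqrt{l + 1 \cdot 2 l} = \sqrt{l + 2 l} = \sqrt{3 l} = \sqrt{3} \sqrt{l}$)
$\frac{1}{b{\left(j{\left(3 \right)} \right)} + L{\left(96 \right)}} = \frac{1}{\sqrt{72 + 3^{2}} + \sqrt{3} \sqrt{96}} = \frac{1}{\sqrt{72 + 9} + \sqrt{3} \cdot 4 \sqrt{6}} = \frac{1}{\sqrt{81} + 12 \sqrt{2}} = \frac{1}{9 + 12 \sqrt{2}}$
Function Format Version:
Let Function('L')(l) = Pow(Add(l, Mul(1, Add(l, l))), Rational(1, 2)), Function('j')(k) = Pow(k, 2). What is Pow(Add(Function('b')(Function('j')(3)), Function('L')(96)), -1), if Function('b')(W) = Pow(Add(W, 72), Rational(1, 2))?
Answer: Add(Rational(-1, 23), Mul(Rational(4, 69), Pow(2, Rational(1, 2)))) ≈ 0.038505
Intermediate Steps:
Function('b')(W) = Pow(Add(72, W), Rational(1, 2))
Function('L')(l) = Mul(Pow(3, Rational(1, 2)), Pow(l, Rational(1, 2))) (Function('L')(l) = Pow(Add(l, Mul(1, Mul(2, l))), Rational(1, 2)) = Pow(Add(l, Mul(2, l)), Rational(1, 2)) = Pow(Mul(3, l), Rational(1, 2)) = Mul(Pow(3, Rational(1, 2)), Pow(l, Rational(1, 2))))
Pow(Add(Function('b')(Function('j')(3)), Function('L')(96)), -1) = Pow(Add(Pow(Add(72, Pow(3, 2)), Rational(1, 2)), Mul(Pow(3, Rational(1, 2)), Pow(96, Rational(1, 2)))), -1) = Pow(Add(Pow(Add(72, 9), Rational(1, 2)), Mul(Pow(3, Rational(1, 2)), Mul(4, Pow(6, Rational(1, 2))))), -1) = Pow(Add(Pow(81, Rational(1, 2)), Mul(12, Pow(2, Rational(1, 2)))), -1) = Pow(Add(9, Mul(12, Pow(2, Rational(1, 2)))), -1)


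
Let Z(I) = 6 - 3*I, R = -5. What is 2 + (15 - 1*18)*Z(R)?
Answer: -61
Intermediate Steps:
2 + (15 - 1*18)*Z(R) = 2 + (15 - 1*18)*(6 - 3*(-5)) = 2 + (15 - 18)*(6 + 15) = 2 - 3*21 = 2 - 63 = -61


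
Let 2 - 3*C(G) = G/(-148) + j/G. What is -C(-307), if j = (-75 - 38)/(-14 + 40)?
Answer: 17421/590668 ≈ 0.029494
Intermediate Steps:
j = -113/26 ≈ -4.3462
C(G) = ⅔ + G/444 + 113/(78*G) (C(G) = ⅔ - (G/(-148) - 113/(26*G))/3 = ⅔ - (G*(-1/148) - 113/(26*G))/3 = ⅔ - (-G/148 - 113/(26*G))/3 = ⅔ - (-113/(26*G) - G/148)/3 = ⅔ + (G/444 + 113/(78*G)) = ⅔ + G/444 + 113/(78*G))
-C(-307) = -(8362 + 13*(-307)*(296 - 307))/(5772*(-307)) = -(-1)*(8362 + 13*(-307)*(-11))/(5772*307) = -(-1)*(8362 + 43901)/(5772*307) = -(-1)*52263/(5772*307) = -1*(-17421/590668) = 17421/590668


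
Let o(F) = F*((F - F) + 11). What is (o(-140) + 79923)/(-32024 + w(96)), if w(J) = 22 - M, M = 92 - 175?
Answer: -78383/31919 ≈ -2.4557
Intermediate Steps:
M = -83
o(F) = 11*F (o(F) = F*(0 + 11) = F*11 = 11*F)
w(J) = 105 (w(J) = 22 - 1*(-83) = 22 + 83 = 105)
(o(-140) + 79923)/(-32024 + w(96)) = (11*(-140) + 79923)/(-32024 + 105) = (-1540 + 79923)/(-31919) = 78383*(-1/31919) = -78383/31919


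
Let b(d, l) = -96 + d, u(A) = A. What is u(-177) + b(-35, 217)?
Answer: -308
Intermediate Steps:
u(-177) + b(-35, 217) = -177 + (-96 - 35) = -177 - 131 = -308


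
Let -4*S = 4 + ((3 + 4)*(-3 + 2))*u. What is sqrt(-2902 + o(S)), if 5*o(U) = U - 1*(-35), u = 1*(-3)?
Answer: I*sqrt(11585)/2 ≈ 53.817*I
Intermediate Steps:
u = -3
S = -25/4 (S = -(4 + ((3 + 4)*(-3 + 2))*(-3))/4 = -(4 + (7*(-1))*(-3))/4 = -(4 - 7*(-3))/4 = -(4 + 21)/4 = -1/4*25 = -25/4 ≈ -6.2500)
o(U) = 7 + U/5 (o(U) = (U - 1*(-35))/5 = (U + 35)/5 = (35 + U)/5 = 7 + U/5)
sqrt(-2902 + o(S)) = sqrt(-2902 + (7 + (1/5)*(-25/4))) = sqrt(-2902 + (7 - 5/4)) = sqrt(-2902 + 23/4) = sqrt(-11585/4) = I*sqrt(11585)/2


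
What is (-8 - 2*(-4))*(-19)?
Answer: 0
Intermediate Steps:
(-8 - 2*(-4))*(-19) = (-8 + 8)*(-19) = 0*(-19) = 0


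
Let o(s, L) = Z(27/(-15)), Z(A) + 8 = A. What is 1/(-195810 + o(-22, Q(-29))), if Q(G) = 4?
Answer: -5/979099 ≈ -5.1067e-6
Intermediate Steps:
Z(A) = -8 + A
o(s, L) = -49/5 (o(s, L) = -8 + 27/(-15) = -8 + 27*(-1/15) = -8 - 9/5 = -49/5)
1/(-195810 + o(-22, Q(-29))) = 1/(-195810 - 49/5) = 1/(-979099/5) = -5/979099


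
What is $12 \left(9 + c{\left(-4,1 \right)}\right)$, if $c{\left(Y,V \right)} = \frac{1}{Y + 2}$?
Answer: $102$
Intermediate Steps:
$c{\left(Y,V \right)} = \frac{1}{2 + Y}$
$12 \left(9 + c{\left(-4,1 \right)}\right) = 12 \left(9 + \frac{1}{2 - 4}\right) = 12 \left(9 + \frac{1}{-2}\right) = 12 \left(9 - \frac{1}{2}\right) = 12 \cdot \frac{17}{2} = 102$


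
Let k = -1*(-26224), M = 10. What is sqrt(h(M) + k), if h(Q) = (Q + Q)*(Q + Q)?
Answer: 32*sqrt(26) ≈ 163.17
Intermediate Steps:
k = 26224
h(Q) = 4*Q**2 (h(Q) = (2*Q)*(2*Q) = 4*Q**2)
sqrt(h(M) + k) = sqrt(4*10**2 + 26224) = sqrt(4*100 + 26224) = sqrt(400 + 26224) = sqrt(26624) = 32*sqrt(26)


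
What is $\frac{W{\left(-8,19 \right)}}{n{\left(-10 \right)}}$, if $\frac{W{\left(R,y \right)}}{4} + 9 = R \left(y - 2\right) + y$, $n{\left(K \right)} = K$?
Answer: $\frac{252}{5} \approx 50.4$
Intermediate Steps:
$W{\left(R,y \right)} = -36 + 4 y + 4 R \left(-2 + y\right)$ ($W{\left(R,y \right)} = -36 + 4 \left(R \left(y - 2\right) + y\right) = -36 + 4 \left(R \left(-2 + y\right) + y\right) = -36 + 4 \left(y + R \left(-2 + y\right)\right) = -36 + \left(4 y + 4 R \left(-2 + y\right)\right) = -36 + 4 y + 4 R \left(-2 + y\right)$)
$\frac{W{\left(-8,19 \right)}}{n{\left(-10 \right)}} = \frac{-36 - -64 + 4 \cdot 19 + 4 \left(-8\right) 19}{-10} = \left(-36 + 64 + 76 - 608\right) \left(- \frac{1}{10}\right) = \left(-504\right) \left(- \frac{1}{10}\right) = \frac{252}{5}$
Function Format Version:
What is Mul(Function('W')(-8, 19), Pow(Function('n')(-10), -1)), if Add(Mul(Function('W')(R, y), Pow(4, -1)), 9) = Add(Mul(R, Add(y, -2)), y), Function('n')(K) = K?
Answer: Rational(252, 5) ≈ 50.400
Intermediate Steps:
Function('W')(R, y) = Add(-36, Mul(4, y), Mul(4, R, Add(-2, y))) (Function('W')(R, y) = Add(-36, Mul(4, Add(Mul(R, Add(y, -2)), y))) = Add(-36, Mul(4, Add(Mul(R, Add(-2, y)), y))) = Add(-36, Mul(4, Add(y, Mul(R, Add(-2, y))))) = Add(-36, Add(Mul(4, y), Mul(4, R, Add(-2, y)))) = Add(-36, Mul(4, y), Mul(4, R, Add(-2, y))))
Mul(Function('W')(-8, 19), Pow(Function('n')(-10), -1)) = Mul(Add(-36, Mul(-8, -8), Mul(4, 19), Mul(4, -8, 19)), Pow(-10, -1)) = Mul(Add(-36, 64, 76, -608), Rational(-1, 10)) = Mul(-504, Rational(-1, 10)) = Rational(252, 5)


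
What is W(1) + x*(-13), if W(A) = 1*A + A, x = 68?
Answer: -882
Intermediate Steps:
W(A) = 2*A (W(A) = A + A = 2*A)
W(1) + x*(-13) = 2*1 + 68*(-13) = 2 - 884 = -882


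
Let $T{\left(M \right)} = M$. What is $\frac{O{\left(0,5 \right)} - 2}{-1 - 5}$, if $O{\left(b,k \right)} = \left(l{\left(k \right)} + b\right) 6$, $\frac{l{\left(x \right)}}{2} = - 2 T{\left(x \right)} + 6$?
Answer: $\frac{25}{3} \approx 8.3333$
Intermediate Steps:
$l{\left(x \right)} = 12 - 4 x$ ($l{\left(x \right)} = 2 \left(- 2 x + 6\right) = 2 \left(6 - 2 x\right) = 12 - 4 x$)
$O{\left(b,k \right)} = 72 - 24 k + 6 b$ ($O{\left(b,k \right)} = \left(\left(12 - 4 k\right) + b\right) 6 = \left(12 + b - 4 k\right) 6 = 72 - 24 k + 6 b$)
$\frac{O{\left(0,5 \right)} - 2}{-1 - 5} = \frac{\left(72 - 120 + 6 \cdot 0\right) - 2}{-1 - 5} = \frac{\left(72 - 120 + 0\right) + \left(-5 + 3\right)}{-6} = \left(-48 - 2\right) \left(- \frac{1}{6}\right) = \left(-50\right) \left(- \frac{1}{6}\right) = \frac{25}{3}$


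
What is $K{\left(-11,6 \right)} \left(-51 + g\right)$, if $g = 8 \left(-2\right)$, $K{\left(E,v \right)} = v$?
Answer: $-402$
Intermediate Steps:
$g = -16$
$K{\left(-11,6 \right)} \left(-51 + g\right) = 6 \left(-51 - 16\right) = 6 \left(-67\right) = -402$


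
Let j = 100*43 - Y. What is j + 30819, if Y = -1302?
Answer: 36421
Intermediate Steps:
j = 5602 (j = 100*43 - 1*(-1302) = 4300 + 1302 = 5602)
j + 30819 = 5602 + 30819 = 36421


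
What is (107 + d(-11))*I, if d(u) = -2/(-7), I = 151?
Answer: 113401/7 ≈ 16200.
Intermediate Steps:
d(u) = 2/7 (d(u) = -2*(-⅐) = 2/7)
(107 + d(-11))*I = (107 + 2/7)*151 = (751/7)*151 = 113401/7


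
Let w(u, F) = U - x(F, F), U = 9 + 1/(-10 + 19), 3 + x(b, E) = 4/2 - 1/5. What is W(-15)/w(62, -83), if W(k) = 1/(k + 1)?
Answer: -45/6496 ≈ -0.0069273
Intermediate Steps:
x(b, E) = -6/5 (x(b, E) = -3 + (4/2 - 1/5) = -3 + (4*(½) - 1*⅕) = -3 + (2 - ⅕) = -3 + 9/5 = -6/5)
U = 82/9 (U = 9 + 1/9 = 9 + ⅑ = 82/9 ≈ 9.1111)
W(k) = 1/(1 + k)
w(u, F) = 464/45 (w(u, F) = 82/9 - 1*(-6/5) = 82/9 + 6/5 = 464/45)
W(-15)/w(62, -83) = 1/((1 - 15)*(464/45)) = (45/464)/(-14) = -1/14*45/464 = -45/6496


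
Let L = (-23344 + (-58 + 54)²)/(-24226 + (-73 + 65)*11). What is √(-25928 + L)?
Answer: 2*I*√957956501006/12157 ≈ 161.02*I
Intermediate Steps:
L = 11664/12157 (L = (-23344 + (-4)²)/(-24226 - 8*11) = (-23344 + 16)/(-24226 - 88) = -23328/(-24314) = -23328*(-1/24314) = 11664/12157 ≈ 0.95945)
√(-25928 + L) = √(-25928 + 11664/12157) = √(-315195032/12157) = 2*I*√957956501006/12157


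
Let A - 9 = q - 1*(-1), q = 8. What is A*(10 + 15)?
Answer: 450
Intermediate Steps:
A = 18 (A = 9 + (8 - 1*(-1)) = 9 + (8 + 1) = 9 + 9 = 18)
A*(10 + 15) = 18*(10 + 15) = 18*25 = 450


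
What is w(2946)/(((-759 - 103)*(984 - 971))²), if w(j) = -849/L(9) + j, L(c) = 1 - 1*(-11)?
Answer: 11501/502297744 ≈ 2.2897e-5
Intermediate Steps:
L(c) = 12 (L(c) = 1 + 11 = 12)
w(j) = -283/4 + j (w(j) = -849/12 + j = -849*1/12 + j = -283/4 + j)
w(2946)/(((-759 - 103)*(984 - 971))²) = (-283/4 + 2946)/(((-759 - 103)*(984 - 971))²) = 11501/(4*((-862*13)²)) = 11501/(4*((-11206)²)) = (11501/4)/125574436 = (11501/4)*(1/125574436) = 11501/502297744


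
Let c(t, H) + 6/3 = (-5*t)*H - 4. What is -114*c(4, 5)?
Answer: 12084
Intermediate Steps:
c(t, H) = -6 - 5*H*t (c(t, H) = -2 + ((-5*t)*H - 4) = -2 + (-5*H*t - 4) = -2 + (-4 - 5*H*t) = -6 - 5*H*t)
-114*c(4, 5) = -114*(-6 - 5*5*4) = -114*(-6 - 100) = -114*(-106) = 12084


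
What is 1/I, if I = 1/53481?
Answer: 53481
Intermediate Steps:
I = 1/53481 ≈ 1.8698e-5
1/I = 1/(1/53481) = 53481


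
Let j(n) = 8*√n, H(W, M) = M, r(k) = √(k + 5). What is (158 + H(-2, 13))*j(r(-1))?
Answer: 1368*√2 ≈ 1934.6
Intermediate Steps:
r(k) = √(5 + k)
(158 + H(-2, 13))*j(r(-1)) = (158 + 13)*(8*√(√(5 - 1))) = 171*(8*√(√4)) = 171*(8*√2) = 1368*√2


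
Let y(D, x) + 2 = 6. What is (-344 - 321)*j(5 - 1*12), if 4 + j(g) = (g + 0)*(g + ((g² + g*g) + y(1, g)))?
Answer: 444885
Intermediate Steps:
y(D, x) = 4 (y(D, x) = -2 + 6 = 4)
j(g) = -4 + g*(4 + g + 2*g²) (j(g) = -4 + (g + 0)*(g + ((g² + g*g) + 4)) = -4 + g*(g + ((g² + g²) + 4)) = -4 + g*(g + (2*g² + 4)) = -4 + g*(g + (4 + 2*g²)) = -4 + g*(4 + g + 2*g²))
(-344 - 321)*j(5 - 1*12) = (-344 - 321)*(-4 + (5 - 1*12)² + 2*(5 - 1*12)³ + 4*(5 - 1*12)) = -665*(-4 + (5 - 12)² + 2*(5 - 12)³ + 4*(5 - 12)) = -665*(-4 + (-7)² + 2*(-7)³ + 4*(-7)) = -665*(-4 + 49 + 2*(-343) - 28) = -665*(-4 + 49 - 686 - 28) = -665*(-669) = 444885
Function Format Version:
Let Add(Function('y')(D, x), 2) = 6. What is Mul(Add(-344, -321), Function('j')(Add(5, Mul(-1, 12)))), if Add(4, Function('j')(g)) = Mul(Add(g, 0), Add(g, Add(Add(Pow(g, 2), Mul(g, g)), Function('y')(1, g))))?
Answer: 444885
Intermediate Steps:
Function('y')(D, x) = 4 (Function('y')(D, x) = Add(-2, 6) = 4)
Function('j')(g) = Add(-4, Mul(g, Add(4, g, Mul(2, Pow(g, 2))))) (Function('j')(g) = Add(-4, Mul(Add(g, 0), Add(g, Add(Add(Pow(g, 2), Mul(g, g)), 4)))) = Add(-4, Mul(g, Add(g, Add(Add(Pow(g, 2), Pow(g, 2)), 4)))) = Add(-4, Mul(g, Add(g, Add(Mul(2, Pow(g, 2)), 4)))) = Add(-4, Mul(g, Add(g, Add(4, Mul(2, Pow(g, 2)))))) = Add(-4, Mul(g, Add(4, g, Mul(2, Pow(g, 2))))))
Mul(Add(-344, -321), Function('j')(Add(5, Mul(-1, 12)))) = Mul(Add(-344, -321), Add(-4, Pow(Add(5, Mul(-1, 12)), 2), Mul(2, Pow(Add(5, Mul(-1, 12)), 3)), Mul(4, Add(5, Mul(-1, 12))))) = Mul(-665, Add(-4, Pow(Add(5, -12), 2), Mul(2, Pow(Add(5, -12), 3)), Mul(4, Add(5, -12)))) = Mul(-665, Add(-4, Pow(-7, 2), Mul(2, Pow(-7, 3)), Mul(4, -7))) = Mul(-665, Add(-4, 49, Mul(2, -343), -28)) = Mul(-665, Add(-4, 49, -686, -28)) = Mul(-665, -669) = 444885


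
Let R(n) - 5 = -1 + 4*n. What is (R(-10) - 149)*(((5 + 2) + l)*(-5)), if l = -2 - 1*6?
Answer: -925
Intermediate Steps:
R(n) = 4 + 4*n (R(n) = 5 + (-1 + 4*n) = 4 + 4*n)
l = -8 (l = -2 - 6 = -8)
(R(-10) - 149)*(((5 + 2) + l)*(-5)) = ((4 + 4*(-10)) - 149)*(((5 + 2) - 8)*(-5)) = ((4 - 40) - 149)*((7 - 8)*(-5)) = (-36 - 149)*(-1*(-5)) = -185*5 = -925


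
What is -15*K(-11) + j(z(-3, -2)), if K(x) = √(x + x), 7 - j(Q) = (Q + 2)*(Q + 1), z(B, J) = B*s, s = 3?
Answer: -49 - 15*I*√22 ≈ -49.0 - 70.356*I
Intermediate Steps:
z(B, J) = 3*B (z(B, J) = B*3 = 3*B)
j(Q) = 7 - (1 + Q)*(2 + Q) (j(Q) = 7 - (Q + 2)*(Q + 1) = 7 - (2 + Q)*(1 + Q) = 7 - (1 + Q)*(2 + Q))
K(x) = √2*√x (K(x) = √(2*x) = √2*√x)
-15*K(-11) + j(z(-3, -2)) = -15*√2*√(-11) + (5 - (3*(-3))² - 9*(-3)) = -15*√2*I*√11 + (5 - 1*(-9)² - 3*(-9)) = -15*I*√22 + (5 - 1*81 + 27) = -15*I*√22 + (5 - 81 + 27) = -15*I*√22 - 49 = -49 - 15*I*√22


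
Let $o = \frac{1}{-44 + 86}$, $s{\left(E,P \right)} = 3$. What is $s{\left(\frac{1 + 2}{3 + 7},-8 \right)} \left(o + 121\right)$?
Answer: $\frac{5083}{14} \approx 363.07$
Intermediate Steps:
$o = \frac{1}{42} \approx 0.02381$
$s{\left(\frac{1 + 2}{3 + 7},-8 \right)} \left(o + 121\right) = 3 \left(\frac{1}{42} + 121\right) = 3 \cdot \frac{5083}{42} = \frac{5083}{14}$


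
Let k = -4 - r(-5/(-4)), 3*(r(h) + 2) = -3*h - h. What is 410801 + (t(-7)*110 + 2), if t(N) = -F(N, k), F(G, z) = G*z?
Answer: 1231639/3 ≈ 4.1055e+5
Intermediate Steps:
r(h) = -2 - 4*h/3 (r(h) = -2 + (-3*h - h)/3 = -2 + (-4*h)/3 = -2 - 4*h/3)
k = -1/3 (k = -4 - (-2 - (-20)/(3*(-4))) = -4 - (-2 - (-20)*(-1)/(3*4)) = -4 - (-2 - 4/3*5/4) = -4 - (-2 - 5/3) = -4 - 1*(-11/3) = -4 + 11/3 = -1/3 ≈ -0.33333)
t(N) = N/3 (t(N) = -N*(-1)/3 = -(-1)*N/3 = N/3)
410801 + (t(-7)*110 + 2) = 410801 + (((1/3)*(-7))*110 + 2) = 410801 + (-7/3*110 + 2) = 410801 + (-770/3 + 2) = 410801 - 764/3 = 1231639/3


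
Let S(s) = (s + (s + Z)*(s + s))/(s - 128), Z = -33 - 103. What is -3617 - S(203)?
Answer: -19912/5 ≈ -3982.4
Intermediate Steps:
Z = -136
S(s) = (s + 2*s*(-136 + s))/(-128 + s) (S(s) = (s + (s - 136)*(s + s))/(s - 128) = (s + (-136 + s)*(2*s))/(-128 + s) = (s + 2*s*(-136 + s))/(-128 + s))
-3617 - S(203) = -3617 - 203*(-271 + 2*203)/(-128 + 203) = -3617 - 203*(-271 + 406)/75 = -3617 - 203*135/75 = -3617 - 1*1827/5 = -3617 - 1827/5 = -19912/5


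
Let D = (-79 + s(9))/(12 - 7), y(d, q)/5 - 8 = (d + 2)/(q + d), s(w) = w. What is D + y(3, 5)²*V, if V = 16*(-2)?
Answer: -119053/2 ≈ -59527.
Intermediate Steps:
y(d, q) = 40 + 5*(2 + d)/(d + q) (y(d, q) = 40 + 5*((d + 2)/(q + d)) = 40 + 5*((2 + d)/(d + q)) = 40 + 5*(2 + d)/(d + q))
D = -14 (D = (-79 + 9)/(12 - 7) = -70/5 = -70*⅕ = -14)
V = -32
D + y(3, 5)²*V = -14 + (5*(2 + 8*5 + 9*3)/(3 + 5))²*(-32) = -14 + (5*(2 + 40 + 27)/8)²*(-32) = -14 + (5*(⅛)*69)²*(-32) = -14 + (345/8)²*(-32) = -14 + (119025/64)*(-32) = -14 - 119025/2 = -119053/2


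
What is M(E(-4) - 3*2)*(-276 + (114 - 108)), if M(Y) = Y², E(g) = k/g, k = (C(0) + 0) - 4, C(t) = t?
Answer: -6750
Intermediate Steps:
k = -4 (k = (0 + 0) - 4 = 0 - 4 = -4)
E(g) = -4/g
M(E(-4) - 3*2)*(-276 + (114 - 108)) = (-4/(-4) - 3*2)²*(-276 + (114 - 108)) = (-4*(-¼) - 6)²*(-276 + 6) = (1 - 6)²*(-270) = (-5)²*(-270) = 25*(-270) = -6750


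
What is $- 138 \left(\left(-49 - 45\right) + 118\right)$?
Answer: $-3312$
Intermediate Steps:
$- 138 \left(\left(-49 - 45\right) + 118\right) = - 138 \left(-94 + 118\right) = \left(-138\right) 24 = -3312$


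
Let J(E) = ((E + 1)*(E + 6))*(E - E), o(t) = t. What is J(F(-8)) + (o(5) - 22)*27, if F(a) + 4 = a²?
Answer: -459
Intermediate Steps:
F(a) = -4 + a²
J(E) = 0 (J(E) = ((1 + E)*(6 + E))*0 = 0)
J(F(-8)) + (o(5) - 22)*27 = 0 + (5 - 22)*27 = 0 - 17*27 = 0 - 459 = -459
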